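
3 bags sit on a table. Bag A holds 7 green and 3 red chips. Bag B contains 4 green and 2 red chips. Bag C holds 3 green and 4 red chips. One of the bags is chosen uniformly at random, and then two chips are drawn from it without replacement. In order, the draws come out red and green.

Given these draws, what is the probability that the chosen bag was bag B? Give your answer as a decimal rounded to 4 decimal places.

0.3394

The likelihood of the observed sequence under each hypothesis: P(data | bag A) = (3/10)(7/9) = 7/30; P(data | bag B) = (2/6)(4/5) = 4/15; P(data | bag C) = (4/7)(3/6) = 2/7.
The prior-weighted likelihoods are 1/3 · 7/30 = 7/90, 1/3 · 4/15 = 4/45, 1/3 · 2/7 = 2/21; with total 11/42.
So P(bag B | data) = (4/45) / (11/42) = 56/165.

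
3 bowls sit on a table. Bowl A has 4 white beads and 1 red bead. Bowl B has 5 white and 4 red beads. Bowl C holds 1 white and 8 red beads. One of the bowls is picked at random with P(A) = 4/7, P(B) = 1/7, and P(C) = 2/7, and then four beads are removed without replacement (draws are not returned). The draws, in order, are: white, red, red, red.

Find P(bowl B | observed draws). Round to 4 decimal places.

The likelihood of the observed sequence under each hypothesis: P(data | bowl A) = (4/5)(1/4)(0/3) = 0; P(data | bowl B) = (5/9)(4/8)(3/7)(2/6) = 5/126; P(data | bowl C) = (1/9)(8/8)(7/7)(6/6) = 1/9.
The prior-weighted likelihoods are 4/7 · 0 = 0, 1/7 · 5/126 = 5/882, 2/7 · 1/9 = 2/63; these sum to 11/294.
Therefore the posterior P(bowl B | data) = (5/882) / (11/294) = 5/33.

0.1515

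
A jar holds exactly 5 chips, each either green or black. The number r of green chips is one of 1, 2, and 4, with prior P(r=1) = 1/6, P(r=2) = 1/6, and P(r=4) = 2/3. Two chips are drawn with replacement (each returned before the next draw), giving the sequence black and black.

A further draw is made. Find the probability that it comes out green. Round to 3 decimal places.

For each hypothesis, P(data | H) works out to: P(data | r = 1) = (4/5)(4/5) = 16/25; P(data | r = 2) = (3/5)(3/5) = 9/25; P(data | r = 4) = (1/5)(1/5) = 1/25.
Multiplying each by its prior: 1/6 · 16/25 = 8/75, 1/6 · 9/25 = 3/50, 2/3 · 1/25 = 2/75; summing to 29/150.
The posterior is then P(r = 1 | data) = 16/29, P(r = 2 | data) = 9/29, P(r = 4 | data) = 4/29.
Averaging over the posterior, P(green next | data) = (1/5)(16/29) + (2/5)(9/29) + (4/5)(4/29) = 10/29.

0.345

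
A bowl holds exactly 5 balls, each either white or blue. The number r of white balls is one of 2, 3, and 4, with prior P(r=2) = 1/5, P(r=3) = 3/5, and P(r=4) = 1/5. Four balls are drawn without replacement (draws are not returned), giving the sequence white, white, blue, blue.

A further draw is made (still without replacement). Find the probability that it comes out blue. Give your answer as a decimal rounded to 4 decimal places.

Under each hypothesis, the probability of the observed sequence is: P(data | r = 2) = (2/5)(1/4)(3/3)(2/2) = 1/10; P(data | r = 3) = (3/5)(2/4)(2/3)(1/2) = 1/10; P(data | r = 4) = (4/5)(3/4)(1/3)(0/2) = 0.
Multiplying each by its prior: 1/5 · 1/10 = 1/50, 3/5 · 1/10 = 3/50, 1/5 · 0 = 0; these sum to 2/25.
Dividing through by the total gives posterior P(r = 2 | data) = 1/4, P(r = 3 | data) = 3/4, P(r = 4 | data) = 0.
The predictive probability is P(blue next | data) = (1)(1/4) + (0)(3/4) = 1/4.

0.2500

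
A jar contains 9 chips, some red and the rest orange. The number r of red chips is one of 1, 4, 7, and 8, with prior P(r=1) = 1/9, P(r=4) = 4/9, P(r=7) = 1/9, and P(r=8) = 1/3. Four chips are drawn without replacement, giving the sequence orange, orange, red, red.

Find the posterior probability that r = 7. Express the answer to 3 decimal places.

0.080

Compute the likelihood of the observed sequence for each case: P(data | r = 1) = (8/9)(7/8)(1/7)(0/6) = 0; P(data | r = 4) = (5/9)(4/8)(4/7)(3/6) = 5/63; P(data | r = 7) = (2/9)(1/8)(7/7)(6/6) = 1/36; P(data | r = 8) = (1/9)(0/8) = 0.
Multiplying each by its prior: 1/9 · 0 = 0, 4/9 · 5/63 = 20/567, 1/9 · 1/36 = 1/324, 1/3 · 0 = 0; summing to 29/756.
Therefore the posterior P(r = 7 | data) = (1/324) / (29/756) = 7/87.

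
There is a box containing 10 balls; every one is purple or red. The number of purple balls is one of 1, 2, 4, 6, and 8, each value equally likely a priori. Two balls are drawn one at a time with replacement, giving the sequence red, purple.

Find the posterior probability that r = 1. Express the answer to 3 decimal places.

The likelihood of the observed sequence under each hypothesis: P(data | r = 1) = (9/10)(1/10) = 9/100; P(data | r = 2) = (8/10)(2/10) = 4/25; P(data | r = 4) = (6/10)(4/10) = 6/25; P(data | r = 6) = (4/10)(6/10) = 6/25; P(data | r = 8) = (2/10)(8/10) = 4/25.
Weighting by the prior gives 1/5 · 9/100 = 9/500, 1/5 · 4/25 = 4/125, 1/5 · 6/25 = 6/125, 1/5 · 6/25 = 6/125, 1/5 · 4/25 = 4/125; these sum to 89/500.
By Bayes' rule, P(r = 1 | data) = (9/500) / (89/500) = 9/89.

0.101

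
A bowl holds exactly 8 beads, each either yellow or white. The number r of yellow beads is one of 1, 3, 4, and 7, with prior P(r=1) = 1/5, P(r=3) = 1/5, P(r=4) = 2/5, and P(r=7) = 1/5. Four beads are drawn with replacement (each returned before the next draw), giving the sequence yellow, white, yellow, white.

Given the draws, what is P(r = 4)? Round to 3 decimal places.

For each hypothesis, P(data | H) works out to: P(data | r = 1) = (1/8)(7/8)(1/8)(7/8) = 0.011963; P(data | r = 3) = (3/8)(5/8)(3/8)(5/8) = 0.054932; P(data | r = 4) = (4/8)(4/8)(4/8)(4/8) = 0.0625; P(data | r = 7) = (7/8)(1/8)(7/8)(1/8) = 0.011963.
Multiplying each by its prior: 1/5 · 0.011963 = 0.0023926, 1/5 · 0.054932 = 0.010986, 2/5 · 0.0625 = 0.025, 1/5 · 0.011963 = 0.0023926; summing to 0.040771.
Hence P(r = 4 | data) = (0.025) / (0.040771) = 0.61317.

0.613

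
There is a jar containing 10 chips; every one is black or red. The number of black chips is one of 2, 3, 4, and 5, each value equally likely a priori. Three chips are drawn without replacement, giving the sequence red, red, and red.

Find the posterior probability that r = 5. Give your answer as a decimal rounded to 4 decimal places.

Under each hypothesis, the probability of the observed sequence is: P(data | r = 2) = (8/10)(7/9)(6/8) = 7/15; P(data | r = 3) = (7/10)(6/9)(5/8) = 7/24; P(data | r = 4) = (6/10)(5/9)(4/8) = 1/6; P(data | r = 5) = (5/10)(4/9)(3/8) = 1/12.
Multiplying each by its prior: 1/4 · 7/15 = 7/60, 1/4 · 7/24 = 7/96, 1/4 · 1/6 = 1/24, 1/4 · 1/12 = 1/48; summing to 121/480.
So P(r = 5 | data) = (1/48) / (121/480) = 10/121.

0.0826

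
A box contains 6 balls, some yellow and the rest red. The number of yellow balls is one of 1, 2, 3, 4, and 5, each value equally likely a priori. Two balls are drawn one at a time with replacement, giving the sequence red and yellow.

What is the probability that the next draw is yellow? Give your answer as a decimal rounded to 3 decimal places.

For each hypothesis, P(data | H) works out to: P(data | r = 1) = (5/6)(1/6) = 5/36; P(data | r = 2) = (4/6)(2/6) = 2/9; P(data | r = 3) = (3/6)(3/6) = 1/4; P(data | r = 4) = (2/6)(4/6) = 2/9; P(data | r = 5) = (1/6)(5/6) = 5/36.
The prior-weighted likelihoods are 1/5 · 5/36 = 1/36, 1/5 · 2/9 = 2/45, 1/5 · 1/4 = 1/20, 1/5 · 2/9 = 2/45, 1/5 · 5/36 = 1/36; summing to 7/36.
Dividing through by the total gives posterior P(r = 1 | data) = 1/7, P(r = 2 | data) = 8/35, P(r = 3 | data) = 9/35, P(r = 4 | data) = 8/35, P(r = 5 | data) = 1/7.
So P(yellow next | data) = Σ P(yellow next | H) P(H | data) = (1/6)(1/7) + (1/3)(8/35) + (1/2)(9/35) + (2/3)(8/35) + (5/6)(1/7) = 1/2.

0.500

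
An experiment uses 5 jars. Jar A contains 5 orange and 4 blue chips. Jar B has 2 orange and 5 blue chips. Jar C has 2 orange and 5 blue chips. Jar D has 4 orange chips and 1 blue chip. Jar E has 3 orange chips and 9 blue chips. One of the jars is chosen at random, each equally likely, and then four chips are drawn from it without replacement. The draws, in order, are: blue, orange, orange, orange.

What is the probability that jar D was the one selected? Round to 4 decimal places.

0.7044

For each hypothesis, P(data | H) works out to: P(data | jar A) = (4/9)(5/8)(4/7)(3/6) = 0.079365; P(data | jar B) = (5/7)(2/6)(1/5)(0/4) = 0; P(data | jar C) = (5/7)(2/6)(1/5)(0/4) = 0; P(data | jar D) = (1/5)(4/4)(3/3)(2/2) = 0.2; P(data | jar E) = (9/12)(3/11)(2/10)(1/9) = 0.0045455.
The prior-weighted likelihoods are 1/5 · 0.079365 = 0.015873, 1/5 · 0 = 0, 1/5 · 0 = 0, 1/5 · 0.2 = 0.04, 1/5 · 0.0045455 = 0.00090909; summing to 0.056782.
Hence P(jar D | data) = (0.04) / (0.056782) = 0.70445.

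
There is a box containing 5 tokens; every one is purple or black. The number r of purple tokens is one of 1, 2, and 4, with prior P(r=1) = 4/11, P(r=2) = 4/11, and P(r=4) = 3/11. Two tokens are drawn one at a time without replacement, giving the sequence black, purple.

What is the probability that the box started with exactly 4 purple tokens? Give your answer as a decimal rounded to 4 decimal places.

0.2308

Compute the likelihood of the observed sequence for each case: P(data | r = 1) = (4/5)(1/4) = 1/5; P(data | r = 2) = (3/5)(2/4) = 3/10; P(data | r = 4) = (1/5)(4/4) = 1/5.
The prior-weighted likelihoods are 4/11 · 1/5 = 4/55, 4/11 · 3/10 = 6/55, 3/11 · 1/5 = 3/55; with total 13/55.
Hence P(r = 4 | data) = (3/55) / (13/55) = 3/13.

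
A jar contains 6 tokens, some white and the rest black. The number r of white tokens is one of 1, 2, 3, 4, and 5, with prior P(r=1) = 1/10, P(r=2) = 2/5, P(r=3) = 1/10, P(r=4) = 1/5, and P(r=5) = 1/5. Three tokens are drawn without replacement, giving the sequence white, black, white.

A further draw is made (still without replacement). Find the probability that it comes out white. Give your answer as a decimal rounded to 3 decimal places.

0.565

Compute the likelihood of the observed sequence for each case: P(data | r = 1) = (1/6)(5/5)(0/4) = 0; P(data | r = 2) = (2/6)(4/5)(1/4) = 1/15; P(data | r = 3) = (3/6)(3/5)(2/4) = 3/20; P(data | r = 4) = (4/6)(2/5)(3/4) = 1/5; P(data | r = 5) = (5/6)(1/5)(4/4) = 1/6.
Weighting by the prior gives 1/10 · 0 = 0, 2/5 · 1/15 = 2/75, 1/10 · 3/20 = 3/200, 1/5 · 1/5 = 1/25, 1/5 · 1/6 = 1/30; with total 23/200.
Normalising, the posterior is P(r = 1 | data) = 0, P(r = 2 | data) = 16/69, P(r = 3 | data) = 3/23, P(r = 4 | data) = 8/23, P(r = 5 | data) = 20/69.
So P(white next | data) = Σ P(white next | H) P(H | data) = (0)(16/69) + (1/3)(3/23) + (2/3)(8/23) + (1)(20/69) = 13/23.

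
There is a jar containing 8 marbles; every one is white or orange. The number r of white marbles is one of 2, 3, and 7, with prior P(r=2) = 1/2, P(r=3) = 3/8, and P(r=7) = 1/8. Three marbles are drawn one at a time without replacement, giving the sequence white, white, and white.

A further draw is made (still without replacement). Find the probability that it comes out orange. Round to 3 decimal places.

0.263

Compute the likelihood of the observed sequence for each case: P(data | r = 2) = (2/8)(1/7)(0/6) = 0; P(data | r = 3) = (3/8)(2/7)(1/6) = 1/56; P(data | r = 7) = (7/8)(6/7)(5/6) = 5/8.
Weighting by the prior gives 1/2 · 0 = 0, 3/8 · 1/56 = 3/448, 1/8 · 5/8 = 5/64; these sum to 19/224.
Normalising, the posterior is P(r = 2 | data) = 0, P(r = 3 | data) = 3/38, P(r = 7 | data) = 35/38.
The predictive probability is P(orange next | data) = (1)(3/38) + (1/5)(35/38) = 5/19.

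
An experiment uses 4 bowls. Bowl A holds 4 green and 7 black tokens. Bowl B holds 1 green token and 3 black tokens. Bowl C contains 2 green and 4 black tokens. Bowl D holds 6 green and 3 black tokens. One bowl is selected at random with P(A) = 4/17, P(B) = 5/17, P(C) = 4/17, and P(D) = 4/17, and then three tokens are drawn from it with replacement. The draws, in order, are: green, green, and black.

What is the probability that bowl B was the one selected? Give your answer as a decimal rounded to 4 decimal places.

For each hypothesis, P(data | H) works out to: P(data | bowl A) = (4/11)(4/11)(7/11) = 0.084147; P(data | bowl B) = (1/4)(1/4)(3/4) = 0.046875; P(data | bowl C) = (2/6)(2/6)(4/6) = 0.074074; P(data | bowl D) = (6/9)(6/9)(3/9) = 0.14815.
Weighting by the prior gives 4/17 · 0.084147 = 0.019799, 5/17 · 0.046875 = 0.013787, 4/17 · 0.074074 = 0.017429, 4/17 · 0.14815 = 0.034858; these sum to 0.085874.
Therefore the posterior P(bowl B | data) = (0.013787) / (0.085874) = 0.16055.

0.1605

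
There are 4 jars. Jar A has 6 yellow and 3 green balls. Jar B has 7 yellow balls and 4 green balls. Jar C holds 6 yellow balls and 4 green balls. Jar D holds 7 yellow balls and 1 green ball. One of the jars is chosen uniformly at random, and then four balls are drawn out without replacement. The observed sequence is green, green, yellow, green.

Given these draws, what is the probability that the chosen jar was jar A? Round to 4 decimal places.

For each hypothesis, P(data | H) works out to: P(data | jar A) = (3/9)(2/8)(6/7)(1/6) = 0.011905; P(data | jar B) = (4/11)(3/10)(7/9)(2/8) = 0.021212; P(data | jar C) = (4/10)(3/9)(6/8)(2/7) = 0.028571; P(data | jar D) = (1/8)(0/7) = 0.
Multiplying each by its prior: 1/4 · 0.011905 = 0.0029762, 1/4 · 0.021212 = 0.005303, 1/4 · 0.028571 = 0.0071429, 1/4 · 0 = 0; summing to 0.015422.
By Bayes' rule, P(jar A | data) = (0.0029762) / (0.015422) = 0.19298.

0.1930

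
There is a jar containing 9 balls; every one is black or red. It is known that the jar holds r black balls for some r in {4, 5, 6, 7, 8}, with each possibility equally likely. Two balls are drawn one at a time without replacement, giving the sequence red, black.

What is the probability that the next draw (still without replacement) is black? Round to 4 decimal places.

Compute the likelihood of the observed sequence for each case: P(data | r = 4) = (5/9)(4/8) = 5/18; P(data | r = 5) = (4/9)(5/8) = 5/18; P(data | r = 6) = (3/9)(6/8) = 1/4; P(data | r = 7) = (2/9)(7/8) = 7/36; P(data | r = 8) = (1/9)(8/8) = 1/9.
Weighting by the prior gives 1/5 · 5/18 = 1/18, 1/5 · 5/18 = 1/18, 1/5 · 1/4 = 1/20, 1/5 · 7/36 = 7/180, 1/5 · 1/9 = 1/45; these sum to 2/9.
Dividing through by the total gives posterior P(r = 4 | data) = 1/4, P(r = 5 | data) = 1/4, P(r = 6 | data) = 9/40, P(r = 7 | data) = 7/40, P(r = 8 | data) = 1/10.
Averaging over the posterior, P(black next | data) = (3/7)(1/4) + (4/7)(1/4) + (5/7)(9/40) + (6/7)(7/40) + (1)(1/10) = 37/56.

0.6607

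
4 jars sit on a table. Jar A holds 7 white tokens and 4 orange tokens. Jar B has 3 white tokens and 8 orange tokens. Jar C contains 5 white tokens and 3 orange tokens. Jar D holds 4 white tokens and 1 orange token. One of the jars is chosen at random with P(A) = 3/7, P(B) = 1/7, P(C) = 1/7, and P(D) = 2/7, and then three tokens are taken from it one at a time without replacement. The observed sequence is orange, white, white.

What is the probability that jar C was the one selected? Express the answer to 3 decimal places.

The likelihood of the observed sequence under each hypothesis: P(data | jar A) = (4/11)(7/10)(6/9) = 0.1697; P(data | jar B) = (8/11)(3/10)(2/9) = 0.048485; P(data | jar C) = (3/8)(5/7)(4/6) = 0.17857; P(data | jar D) = (1/5)(4/4)(3/3) = 0.2.
The prior-weighted likelihoods are 3/7 · 0.1697 = 0.072727, 1/7 · 0.048485 = 0.0069264, 1/7 · 0.17857 = 0.02551, 2/7 · 0.2 = 0.057143; summing to 0.16231.
So P(jar C | data) = (0.02551) / (0.16231) = 0.15717.

0.157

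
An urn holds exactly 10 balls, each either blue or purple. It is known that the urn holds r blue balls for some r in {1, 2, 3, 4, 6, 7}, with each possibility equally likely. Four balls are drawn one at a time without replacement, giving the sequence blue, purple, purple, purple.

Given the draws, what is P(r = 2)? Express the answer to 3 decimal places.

The likelihood of the observed sequence under each hypothesis: P(data | r = 1) = (1/10)(9/9)(8/8)(7/7) = 0.1; P(data | r = 2) = (2/10)(8/9)(7/8)(6/7) = 0.13333; P(data | r = 3) = (3/10)(7/9)(6/8)(5/7) = 0.125; P(data | r = 4) = (4/10)(6/9)(5/8)(4/7) = 0.095238; P(data | r = 6) = (6/10)(4/9)(3/8)(2/7) = 0.028571; P(data | r = 7) = (7/10)(3/9)(2/8)(1/7) = 0.0083333.
Weighting by the prior gives 1/6 · 0.1 = 0.016667, 1/6 · 0.13333 = 0.022222, 1/6 · 0.125 = 0.020833, 1/6 · 0.095238 = 0.015873, 1/6 · 0.028571 = 0.0047619, 1/6 · 0.0083333 = 0.0013889; summing to 0.081746.
Therefore the posterior P(r = 2 | data) = (0.022222) / (0.081746) = 0.27184.

0.272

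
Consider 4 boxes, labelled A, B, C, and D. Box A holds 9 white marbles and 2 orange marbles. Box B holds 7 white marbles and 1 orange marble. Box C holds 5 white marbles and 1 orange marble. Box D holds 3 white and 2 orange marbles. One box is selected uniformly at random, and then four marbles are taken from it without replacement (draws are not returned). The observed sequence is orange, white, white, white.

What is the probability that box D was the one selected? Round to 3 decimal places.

Under each hypothesis, the probability of the observed sequence is: P(data | box A) = (2/11)(9/10)(8/9)(7/8) = 0.12727; P(data | box B) = (1/8)(7/7)(6/6)(5/5) = 0.125; P(data | box C) = (1/6)(5/5)(4/4)(3/3) = 0.16667; P(data | box D) = (2/5)(3/4)(2/3)(1/2) = 0.1.
The prior-weighted likelihoods are 1/4 · 0.12727 = 0.031818, 1/4 · 0.125 = 0.03125, 1/4 · 0.16667 = 0.041667, 1/4 · 0.1 = 0.025; with total 0.12973.
By Bayes' rule, P(box D | data) = (0.025) / (0.12973) = 0.1927.

0.193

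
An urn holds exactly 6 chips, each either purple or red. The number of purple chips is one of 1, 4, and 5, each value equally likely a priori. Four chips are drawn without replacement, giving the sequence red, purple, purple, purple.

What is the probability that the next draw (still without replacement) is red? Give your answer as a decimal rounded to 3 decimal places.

Compute the likelihood of the observed sequence for each case: P(data | r = 1) = (5/6)(1/5)(0/4) = 0; P(data | r = 4) = (2/6)(4/5)(3/4)(2/3) = 2/15; P(data | r = 5) = (1/6)(5/5)(4/4)(3/3) = 1/6.
Multiplying each by its prior: 1/3 · 0 = 0, 1/3 · 2/15 = 2/45, 1/3 · 1/6 = 1/18; these sum to 1/10.
The posterior is then P(r = 1 | data) = 0, P(r = 4 | data) = 4/9, P(r = 5 | data) = 5/9.
The predictive probability is P(red next | data) = (1/2)(4/9) + (0)(5/9) = 2/9.

0.222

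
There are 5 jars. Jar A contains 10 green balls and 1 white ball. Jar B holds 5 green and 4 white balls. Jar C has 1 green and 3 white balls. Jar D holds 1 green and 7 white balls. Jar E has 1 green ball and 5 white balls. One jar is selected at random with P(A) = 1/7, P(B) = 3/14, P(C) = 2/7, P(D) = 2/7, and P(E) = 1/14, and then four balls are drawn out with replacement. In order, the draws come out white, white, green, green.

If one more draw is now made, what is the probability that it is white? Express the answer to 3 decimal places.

0.608

Compute the likelihood of the observed sequence for each case: P(data | jar A) = (1/11)(1/11)(10/11)(10/11) = 0.0068301; P(data | jar B) = (4/9)(4/9)(5/9)(5/9) = 0.060966; P(data | jar C) = (3/4)(3/4)(1/4)(1/4) = 0.035156; P(data | jar D) = (7/8)(7/8)(1/8)(1/8) = 0.011963; P(data | jar E) = (5/6)(5/6)(1/6)(1/6) = 0.01929.
Weighting by the prior gives 1/7 · 0.0068301 = 0.00097573, 3/14 · 0.060966 = 0.013064, 2/7 · 0.035156 = 0.010045, 2/7 · 0.011963 = 0.003418, 1/14 · 0.01929 = 0.0013779; summing to 0.02888.
The posterior is then P(jar A | data) = 0.033785, P(jar B | data) = 0.45236, P(jar C | data) = 0.3478, P(jar D | data) = 0.11835, P(jar E | data) = 0.047709.
The predictive probability is P(white next | data) = (1/11)(0.033785) + (4/9)(0.45236) + (3/4)(0.3478) + (7/8)(0.11835) + (5/6)(0.047709) = 0.60828.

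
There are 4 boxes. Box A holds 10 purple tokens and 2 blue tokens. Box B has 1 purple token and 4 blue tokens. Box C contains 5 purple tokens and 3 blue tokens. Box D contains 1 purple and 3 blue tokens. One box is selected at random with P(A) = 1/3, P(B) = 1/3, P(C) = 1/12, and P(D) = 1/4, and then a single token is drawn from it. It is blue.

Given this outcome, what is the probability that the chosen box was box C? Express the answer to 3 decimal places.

0.058

Under each hypothesis, the probability of this draw is: P(data | box A) = (2/12) = 0.16667; P(data | box B) = (4/5) = 0.8; P(data | box C) = (3/8) = 0.375; P(data | box D) = (3/4) = 0.75.
Multiplying each by its prior: 1/3 · 0.16667 = 0.055556, 1/3 · 0.8 = 0.26667, 1/12 · 0.375 = 0.03125, 1/4 · 0.75 = 0.1875; these sum to 0.54097.
So P(box C | data) = (0.03125) / (0.54097) = 0.057766.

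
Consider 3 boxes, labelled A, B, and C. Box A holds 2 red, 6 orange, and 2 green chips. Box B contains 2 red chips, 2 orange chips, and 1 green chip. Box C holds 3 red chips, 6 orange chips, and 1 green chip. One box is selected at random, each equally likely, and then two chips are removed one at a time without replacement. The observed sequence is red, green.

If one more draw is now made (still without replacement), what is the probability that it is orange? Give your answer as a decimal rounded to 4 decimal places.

For each hypothesis, P(data | H) works out to: P(data | box A) = (2/10)(2/9) = 2/45; P(data | box B) = (2/5)(1/4) = 1/10; P(data | box C) = (3/10)(1/9) = 1/30.
The prior-weighted likelihoods are 1/3 · 2/45 = 2/135, 1/3 · 1/10 = 1/30, 1/3 · 1/30 = 1/90; with total 8/135.
Dividing through by the total gives posterior P(box A | data) = 1/4, P(box B | data) = 9/16, P(box C | data) = 3/16.
The predictive probability is P(orange next | data) = (3/4)(1/4) + (2/3)(9/16) + (3/4)(3/16) = 45/64.

0.7031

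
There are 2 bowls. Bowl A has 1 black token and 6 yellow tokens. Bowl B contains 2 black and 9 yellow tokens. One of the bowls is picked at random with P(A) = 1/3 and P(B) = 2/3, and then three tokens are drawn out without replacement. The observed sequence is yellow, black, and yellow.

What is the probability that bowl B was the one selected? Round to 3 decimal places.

0.671

For each hypothesis, P(data | H) works out to: P(data | bowl A) = (6/7)(1/6)(5/5) = 0.14286; P(data | bowl B) = (9/11)(2/10)(8/9) = 0.14545.
Multiplying each by its prior: 1/3 · 0.14286 = 0.047619, 2/3 · 0.14545 = 0.09697; with total 0.14459.
Therefore the posterior P(bowl B | data) = (0.09697) / (0.14459) = 0.67066.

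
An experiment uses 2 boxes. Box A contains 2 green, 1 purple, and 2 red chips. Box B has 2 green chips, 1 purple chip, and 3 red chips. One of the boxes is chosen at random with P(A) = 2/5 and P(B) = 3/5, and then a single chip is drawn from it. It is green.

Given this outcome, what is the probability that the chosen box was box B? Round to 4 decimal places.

0.5556

For each hypothesis, P(data | H) works out to: P(data | box A) = (2/5) = 2/5; P(data | box B) = (2/6) = 1/3.
The prior-weighted likelihoods are 2/5 · 2/5 = 4/25, 3/5 · 1/3 = 1/5; these sum to 9/25.
By Bayes' rule, P(box B | data) = (1/5) / (9/25) = 5/9.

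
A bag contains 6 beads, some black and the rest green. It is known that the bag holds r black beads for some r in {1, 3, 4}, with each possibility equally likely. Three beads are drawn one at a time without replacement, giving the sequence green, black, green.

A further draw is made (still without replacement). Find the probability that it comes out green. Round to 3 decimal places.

0.565

Compute the likelihood of the observed sequence for each case: P(data | r = 1) = (5/6)(1/5)(4/4) = 1/6; P(data | r = 3) = (3/6)(3/5)(2/4) = 3/20; P(data | r = 4) = (2/6)(4/5)(1/4) = 1/15.
The prior-weighted likelihoods are 1/3 · 1/6 = 1/18, 1/3 · 3/20 = 1/20, 1/3 · 1/15 = 1/45; with total 23/180.
Dividing through by the total gives posterior P(r = 1 | data) = 10/23, P(r = 3 | data) = 9/23, P(r = 4 | data) = 4/23.
The predictive probability is P(green next | data) = (1)(10/23) + (1/3)(9/23) + (0)(4/23) = 13/23.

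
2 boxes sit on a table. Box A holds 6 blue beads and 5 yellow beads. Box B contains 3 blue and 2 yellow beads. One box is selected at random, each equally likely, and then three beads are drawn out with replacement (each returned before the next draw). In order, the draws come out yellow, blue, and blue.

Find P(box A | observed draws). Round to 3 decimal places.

Compute the likelihood of the observed sequence for each case: P(data | box A) = (5/11)(6/11)(6/11) = 0.13524; P(data | box B) = (2/5)(3/5)(3/5) = 0.144.
Multiplying each by its prior: 1/2 · 0.13524 = 0.067618, 1/2 · 0.144 = 0.072; with total 0.13962.
By Bayes' rule, P(box A | data) = (0.067618) / (0.13962) = 0.48431.

0.484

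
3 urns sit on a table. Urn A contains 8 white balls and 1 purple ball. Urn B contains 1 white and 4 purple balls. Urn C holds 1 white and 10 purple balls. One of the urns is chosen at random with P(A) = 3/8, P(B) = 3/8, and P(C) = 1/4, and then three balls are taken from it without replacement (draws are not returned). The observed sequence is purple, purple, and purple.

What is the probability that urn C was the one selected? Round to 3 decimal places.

Compute the likelihood of the observed sequence for each case: P(data | urn A) = (1/9)(0/8) = 0; P(data | urn B) = (4/5)(3/4)(2/3) = 2/5; P(data | urn C) = (10/11)(9/10)(8/9) = 8/11.
The prior-weighted likelihoods are 3/8 · 0 = 0, 3/8 · 2/5 = 3/20, 1/4 · 8/11 = 2/11; summing to 73/220.
So P(urn C | data) = (2/11) / (73/220) = 40/73.

0.548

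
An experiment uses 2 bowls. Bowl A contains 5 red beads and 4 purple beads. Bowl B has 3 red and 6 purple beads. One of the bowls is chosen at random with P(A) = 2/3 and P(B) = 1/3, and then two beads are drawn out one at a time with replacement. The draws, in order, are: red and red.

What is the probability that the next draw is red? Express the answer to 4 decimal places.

0.5217

Under each hypothesis, the probability of the observed sequence is: P(data | bowl A) = (5/9)(5/9) = 25/81; P(data | bowl B) = (3/9)(3/9) = 1/9.
Multiplying each by its prior: 2/3 · 25/81 = 50/243, 1/3 · 1/9 = 1/27; with total 59/243.
The posterior is then P(bowl A | data) = 50/59, P(bowl B | data) = 9/59.
The predictive probability is P(red next | data) = (5/9)(50/59) + (1/3)(9/59) = 277/531.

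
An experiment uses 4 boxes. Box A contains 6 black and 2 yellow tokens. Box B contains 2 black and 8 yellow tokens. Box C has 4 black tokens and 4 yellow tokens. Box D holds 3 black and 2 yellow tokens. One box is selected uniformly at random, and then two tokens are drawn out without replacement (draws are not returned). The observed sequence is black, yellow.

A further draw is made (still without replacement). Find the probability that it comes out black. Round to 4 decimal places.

Under each hypothesis, the probability of the observed sequence is: P(data | box A) = (6/8)(2/7) = 3/14; P(data | box B) = (2/10)(8/9) = 8/45; P(data | box C) = (4/8)(4/7) = 2/7; P(data | box D) = (3/5)(2/4) = 3/10.
Multiplying each by its prior: 1/4 · 3/14 = 3/56, 1/4 · 8/45 = 2/45, 1/4 · 2/7 = 1/14, 1/4 · 3/10 = 3/40; summing to 11/45.
Normalising, the posterior is P(box A | data) = 0.21916, P(box B | data) = 0.18182, P(box C | data) = 0.29221, P(box D | data) = 0.30682.
So P(black next | data) = Σ P(black next | H) P(H | data) = (5/6)(0.21916) + (1/8)(0.18182) + (1/2)(0.29221) + (2/3)(0.30682) = 0.55601.

0.5560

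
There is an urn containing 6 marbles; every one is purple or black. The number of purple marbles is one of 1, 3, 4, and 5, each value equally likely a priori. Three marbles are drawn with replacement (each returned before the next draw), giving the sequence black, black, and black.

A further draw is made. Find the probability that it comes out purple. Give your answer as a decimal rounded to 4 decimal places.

0.2516

Under each hypothesis, the probability of the observed sequence is: P(data | r = 1) = (5/6)(5/6)(5/6) = 125/216; P(data | r = 3) = (3/6)(3/6)(3/6) = 1/8; P(data | r = 4) = (2/6)(2/6)(2/6) = 1/27; P(data | r = 5) = (1/6)(1/6)(1/6) = 1/216.
Multiplying each by its prior: 1/4 · 125/216 = 125/864, 1/4 · 1/8 = 1/32, 1/4 · 1/27 = 1/108, 1/4 · 1/216 = 1/864; summing to 161/864.
Normalising, the posterior is P(r = 1 | data) = 125/161, P(r = 3 | data) = 27/161, P(r = 4 | data) = 8/161, P(r = 5 | data) = 1/161.
So P(purple next | data) = Σ P(purple next | H) P(H | data) = (1/6)(125/161) + (1/2)(27/161) + (2/3)(8/161) + (5/6)(1/161) = 81/322.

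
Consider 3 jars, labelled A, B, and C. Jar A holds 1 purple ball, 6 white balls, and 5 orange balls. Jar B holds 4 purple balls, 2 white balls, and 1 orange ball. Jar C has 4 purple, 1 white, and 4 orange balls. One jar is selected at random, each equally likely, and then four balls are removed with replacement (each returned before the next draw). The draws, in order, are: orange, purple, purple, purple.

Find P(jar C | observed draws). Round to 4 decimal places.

Compute the likelihood of the observed sequence for each case: P(data | jar A) = (5/12)(1/12)(1/12)(1/12) = 0.00024113; P(data | jar B) = (1/7)(4/7)(4/7)(4/7) = 0.026656; P(data | jar C) = (4/9)(4/9)(4/9)(4/9) = 0.039018.
Multiplying each by its prior: 1/3 · 0.00024113 = 8.0376e-05, 1/3 · 0.026656 = 0.0088852, 1/3 · 0.039018 = 0.013006; these sum to 0.021972.
Hence P(jar C | data) = (0.013006) / (0.021972) = 0.59195.

0.5919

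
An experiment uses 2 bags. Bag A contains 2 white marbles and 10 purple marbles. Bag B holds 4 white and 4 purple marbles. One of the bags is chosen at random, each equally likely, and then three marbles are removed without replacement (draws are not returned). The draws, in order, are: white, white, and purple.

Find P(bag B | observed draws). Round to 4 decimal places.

For each hypothesis, P(data | H) works out to: P(data | bag A) = (2/12)(1/11)(10/10) = 1/66; P(data | bag B) = (4/8)(3/7)(4/6) = 1/7.
Weighting by the prior gives 1/2 · 1/66 = 1/132, 1/2 · 1/7 = 1/14; these sum to 73/924.
Therefore the posterior P(bag B | data) = (1/14) / (73/924) = 66/73.

0.9041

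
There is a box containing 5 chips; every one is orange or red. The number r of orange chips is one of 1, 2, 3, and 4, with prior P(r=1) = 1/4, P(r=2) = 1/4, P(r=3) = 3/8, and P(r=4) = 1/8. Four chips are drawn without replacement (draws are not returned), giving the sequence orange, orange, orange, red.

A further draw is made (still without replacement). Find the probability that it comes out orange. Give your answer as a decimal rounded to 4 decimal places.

The likelihood of the observed sequence under each hypothesis: P(data | r = 1) = (1/5)(0/4) = 0; P(data | r = 2) = (2/5)(1/4)(0/3) = 0; P(data | r = 3) = (3/5)(2/4)(1/3)(2/2) = 1/10; P(data | r = 4) = (4/5)(3/4)(2/3)(1/2) = 1/5.
The prior-weighted likelihoods are 1/4 · 0 = 0, 1/4 · 0 = 0, 3/8 · 1/10 = 3/80, 1/8 · 1/5 = 1/40; summing to 1/16.
Dividing through by the total gives posterior P(r = 1 | data) = 0, P(r = 2 | data) = 0, P(r = 3 | data) = 3/5, P(r = 4 | data) = 2/5.
Averaging over the posterior, P(orange next | data) = (0)(3/5) + (1)(2/5) = 2/5.

0.4000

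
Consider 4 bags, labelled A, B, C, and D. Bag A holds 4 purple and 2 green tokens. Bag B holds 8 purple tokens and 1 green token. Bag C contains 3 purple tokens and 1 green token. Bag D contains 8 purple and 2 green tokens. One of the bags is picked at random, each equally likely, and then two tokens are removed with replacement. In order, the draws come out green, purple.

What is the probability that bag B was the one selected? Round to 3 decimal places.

For each hypothesis, P(data | H) works out to: P(data | bag A) = (2/6)(4/6) = 0.22222; P(data | bag B) = (1/9)(8/9) = 0.098765; P(data | bag C) = (1/4)(3/4) = 0.1875; P(data | bag D) = (2/10)(8/10) = 0.16.
The prior-weighted likelihoods are 1/4 · 0.22222 = 0.055556, 1/4 · 0.098765 = 0.024691, 1/4 · 0.1875 = 0.046875, 1/4 · 0.16 = 0.04; summing to 0.16712.
Hence P(bag B | data) = (0.024691) / (0.16712) = 0.14774.

0.148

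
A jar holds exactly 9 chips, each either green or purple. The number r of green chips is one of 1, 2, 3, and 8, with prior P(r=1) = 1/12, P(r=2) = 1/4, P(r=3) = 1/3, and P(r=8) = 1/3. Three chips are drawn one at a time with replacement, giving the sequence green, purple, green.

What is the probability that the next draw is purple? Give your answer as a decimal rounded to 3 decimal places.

The likelihood of the observed sequence under each hypothesis: P(data | r = 1) = (1/9)(8/9)(1/9) = 0.010974; P(data | r = 2) = (2/9)(7/9)(2/9) = 0.038409; P(data | r = 3) = (3/9)(6/9)(3/9) = 0.074074; P(data | r = 8) = (8/9)(1/9)(8/9) = 0.087791.
Multiplying each by its prior: 1/12 · 0.010974 = 0.00091449, 1/4 · 0.038409 = 0.0096022, 1/3 · 0.074074 = 0.024691, 1/3 · 0.087791 = 0.029264; summing to 0.064472.
The posterior is then P(r = 1 | data) = 0.014184, P(r = 2 | data) = 0.14894, P(r = 3 | data) = 0.38298, P(r = 8 | data) = 0.4539.
The predictive probability is P(purple next | data) = (8/9)(0.014184) + (7/9)(0.14894) + (2/3)(0.38298) + (1/9)(0.4539) = 0.4342.

0.434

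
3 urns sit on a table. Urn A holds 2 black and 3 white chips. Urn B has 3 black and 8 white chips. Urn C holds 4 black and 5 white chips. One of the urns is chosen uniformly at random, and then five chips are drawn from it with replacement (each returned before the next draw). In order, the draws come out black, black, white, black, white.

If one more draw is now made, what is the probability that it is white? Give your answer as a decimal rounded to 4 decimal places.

0.6027

Compute the likelihood of the observed sequence for each case: P(data | urn A) = (2/5)(2/5)(3/5)(2/5)(3/5) = 0.02304; P(data | urn B) = (3/11)(3/11)(8/11)(3/11)(8/11) = 0.01073; P(data | urn C) = (4/9)(4/9)(5/9)(4/9)(5/9) = 0.027096.
Weighting by the prior gives 1/3 · 0.02304 = 0.00768, 1/3 · 0.01073 = 0.0035765, 1/3 · 0.027096 = 0.009032; with total 0.020289.
The posterior is then P(urn A | data) = 0.37854, P(urn B | data) = 0.17628, P(urn C | data) = 0.44518.
The predictive probability is P(white next | data) = (3/5)(0.37854) + (8/11)(0.17628) + (5/9)(0.44518) = 0.60265.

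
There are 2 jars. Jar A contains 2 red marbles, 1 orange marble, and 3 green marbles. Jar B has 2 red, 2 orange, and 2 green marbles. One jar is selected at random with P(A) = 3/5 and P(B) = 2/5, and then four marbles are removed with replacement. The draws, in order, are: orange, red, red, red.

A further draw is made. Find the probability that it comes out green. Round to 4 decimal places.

0.4048

The likelihood of the observed sequence under each hypothesis: P(data | jar A) = (1/6)(2/6)(2/6)(2/6) = 1/162; P(data | jar B) = (2/6)(2/6)(2/6)(2/6) = 1/81.
Weighting by the prior gives 3/5 · 1/162 = 1/270, 2/5 · 1/81 = 2/405; these sum to 7/810.
The posterior is then P(jar A | data) = 3/7, P(jar B | data) = 4/7.
So P(green next | data) = Σ P(green next | H) P(H | data) = (1/2)(3/7) + (1/3)(4/7) = 17/42.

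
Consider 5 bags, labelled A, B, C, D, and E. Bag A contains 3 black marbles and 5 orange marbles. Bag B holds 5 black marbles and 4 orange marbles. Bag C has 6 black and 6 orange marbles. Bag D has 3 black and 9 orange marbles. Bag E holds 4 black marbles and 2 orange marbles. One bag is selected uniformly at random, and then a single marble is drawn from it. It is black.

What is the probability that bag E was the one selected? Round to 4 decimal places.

For each hypothesis, P(data | H) works out to: P(data | bag A) = (3/8) = 3/8; P(data | bag B) = (5/9) = 5/9; P(data | bag C) = (6/12) = 1/2; P(data | bag D) = (3/12) = 1/4; P(data | bag E) = (4/6) = 2/3.
The prior-weighted likelihoods are 1/5 · 3/8 = 3/40, 1/5 · 5/9 = 1/9, 1/5 · 1/2 = 1/10, 1/5 · 1/4 = 1/20, 1/5 · 2/3 = 2/15; with total 169/360.
So P(bag E | data) = (2/15) / (169/360) = 48/169.

0.2840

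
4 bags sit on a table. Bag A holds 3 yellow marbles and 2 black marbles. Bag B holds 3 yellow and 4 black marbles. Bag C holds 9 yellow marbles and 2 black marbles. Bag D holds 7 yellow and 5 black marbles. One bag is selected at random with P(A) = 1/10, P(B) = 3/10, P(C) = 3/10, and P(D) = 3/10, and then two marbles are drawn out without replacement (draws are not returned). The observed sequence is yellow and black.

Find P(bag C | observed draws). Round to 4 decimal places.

0.2009

The likelihood of the observed sequence under each hypothesis: P(data | bag A) = (3/5)(2/4) = 0.3; P(data | bag B) = (3/7)(4/6) = 0.28571; P(data | bag C) = (9/11)(2/10) = 0.16364; P(data | bag D) = (7/12)(5/11) = 0.26515.
The prior-weighted likelihoods are 1/10 · 0.3 = 0.03, 3/10 · 0.28571 = 0.085714, 3/10 · 0.16364 = 0.049091, 3/10 · 0.26515 = 0.079545; these sum to 0.24435.
Therefore the posterior P(bag C | data) = (0.049091) / (0.24435) = 0.2009.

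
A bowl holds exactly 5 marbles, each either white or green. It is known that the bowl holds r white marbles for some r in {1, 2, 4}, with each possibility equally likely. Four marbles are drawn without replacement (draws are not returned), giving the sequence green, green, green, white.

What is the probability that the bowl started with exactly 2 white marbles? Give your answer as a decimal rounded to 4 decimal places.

0.3333

The likelihood of the observed sequence under each hypothesis: P(data | r = 1) = (4/5)(3/4)(2/3)(1/2) = 1/5; P(data | r = 2) = (3/5)(2/4)(1/3)(2/2) = 1/10; P(data | r = 4) = (1/5)(0/4) = 0.
Multiplying each by its prior: 1/3 · 1/5 = 1/15, 1/3 · 1/10 = 1/30, 1/3 · 0 = 0; with total 1/10.
By Bayes' rule, P(r = 2 | data) = (1/30) / (1/10) = 1/3.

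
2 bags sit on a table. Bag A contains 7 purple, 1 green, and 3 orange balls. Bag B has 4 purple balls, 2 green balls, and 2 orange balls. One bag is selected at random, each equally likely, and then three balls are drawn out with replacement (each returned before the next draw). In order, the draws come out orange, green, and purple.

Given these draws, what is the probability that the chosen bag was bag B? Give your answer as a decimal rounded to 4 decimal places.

0.6645

For each hypothesis, P(data | H) works out to: P(data | bag A) = (3/11)(1/11)(7/11) = 0.015778; P(data | bag B) = (2/8)(2/8)(4/8) = 0.03125.
Weighting by the prior gives 1/2 · 0.015778 = 0.0078888, 1/2 · 0.03125 = 0.015625; these sum to 0.023514.
Hence P(bag B | data) = (0.015625) / (0.023514) = 0.6645.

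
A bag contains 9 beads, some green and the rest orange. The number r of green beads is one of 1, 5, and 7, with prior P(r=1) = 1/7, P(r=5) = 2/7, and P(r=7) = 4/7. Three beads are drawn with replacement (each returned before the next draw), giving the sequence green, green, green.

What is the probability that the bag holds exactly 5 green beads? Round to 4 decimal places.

0.1540

For each hypothesis, P(data | H) works out to: P(data | r = 1) = (1/9)(1/9)(1/9) = 0.0013717; P(data | r = 5) = (5/9)(5/9)(5/9) = 0.17147; P(data | r = 7) = (7/9)(7/9)(7/9) = 0.47051.
Weighting by the prior gives 1/7 · 0.0013717 = 0.00019596, 2/7 · 0.17147 = 0.048991, 4/7 · 0.47051 = 0.26886; summing to 0.31805.
So P(r = 5 | data) = (0.048991) / (0.31805) = 0.15404.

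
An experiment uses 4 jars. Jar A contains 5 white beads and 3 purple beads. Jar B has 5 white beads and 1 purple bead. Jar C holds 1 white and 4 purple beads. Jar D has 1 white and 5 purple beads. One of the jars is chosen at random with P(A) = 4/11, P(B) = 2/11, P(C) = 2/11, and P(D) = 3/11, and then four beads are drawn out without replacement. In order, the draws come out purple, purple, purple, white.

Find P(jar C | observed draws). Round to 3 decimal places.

Under each hypothesis, the probability of the observed sequence is: P(data | jar A) = (3/8)(2/7)(1/6)(5/5) = 1/56; P(data | jar B) = (1/6)(0/5) = 0; P(data | jar C) = (4/5)(3/4)(2/3)(1/2) = 1/5; P(data | jar D) = (5/6)(4/5)(3/4)(1/3) = 1/6.
The prior-weighted likelihoods are 4/11 · 1/56 = 1/154, 2/11 · 0 = 0, 2/11 · 1/5 = 2/55, 3/11 · 1/6 = 1/22; these sum to 34/385.
By Bayes' rule, P(jar C | data) = (2/55) / (34/385) = 7/17.

0.412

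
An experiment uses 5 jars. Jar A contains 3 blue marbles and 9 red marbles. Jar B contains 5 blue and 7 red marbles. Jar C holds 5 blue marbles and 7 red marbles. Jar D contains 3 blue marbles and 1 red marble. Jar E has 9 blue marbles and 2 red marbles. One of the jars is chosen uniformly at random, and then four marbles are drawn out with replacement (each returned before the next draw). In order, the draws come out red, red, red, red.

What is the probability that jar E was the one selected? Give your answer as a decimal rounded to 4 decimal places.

0.0020

For each hypothesis, P(data | H) works out to: P(data | jar A) = (9/12)(9/12)(9/12)(9/12) = 0.31641; P(data | jar B) = (7/12)(7/12)(7/12)(7/12) = 0.11579; P(data | jar C) = (7/12)(7/12)(7/12)(7/12) = 0.11579; P(data | jar D) = (1/4)(1/4)(1/4)(1/4) = 0.0039062; P(data | jar E) = (2/11)(2/11)(2/11)(2/11) = 0.0010928.
The prior-weighted likelihoods are 1/5 · 0.31641 = 0.063281, 1/5 · 0.11579 = 0.023158, 1/5 · 0.11579 = 0.023158, 1/5 · 0.0039062 = 0.00078125, 1/5 · 0.0010928 = 0.00021856; these sum to 0.1106.
By Bayes' rule, P(jar E | data) = (0.00021856) / (0.1106) = 0.0019762.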